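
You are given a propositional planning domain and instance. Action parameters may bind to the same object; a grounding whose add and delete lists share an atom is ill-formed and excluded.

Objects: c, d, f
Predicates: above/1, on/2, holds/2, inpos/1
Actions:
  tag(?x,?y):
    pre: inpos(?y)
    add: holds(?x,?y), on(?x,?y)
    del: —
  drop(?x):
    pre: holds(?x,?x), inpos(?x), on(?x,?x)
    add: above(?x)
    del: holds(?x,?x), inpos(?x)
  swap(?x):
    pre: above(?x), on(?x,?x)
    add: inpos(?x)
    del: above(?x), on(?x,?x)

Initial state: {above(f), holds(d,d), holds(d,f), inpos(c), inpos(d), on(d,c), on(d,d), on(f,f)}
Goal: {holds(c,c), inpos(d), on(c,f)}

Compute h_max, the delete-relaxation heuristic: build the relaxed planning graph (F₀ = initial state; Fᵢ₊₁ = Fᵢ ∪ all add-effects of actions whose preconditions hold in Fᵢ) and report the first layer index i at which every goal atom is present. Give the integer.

2

F0 = init (8 atoms)
F1 = F0 ∪ {above(d), holds(c,c), holds(c,d), holds(d,c), holds(f,c), holds(f,d), inpos(f), on(c,c), on(c,d), on(f,c), on(f,d)}  (19 atoms)
F2 = F1 ∪ {above(c), holds(c,f), holds(f,f), on(c,f), on(d,f)}  (24 atoms)
goal ⊆ F2  ⇒  h_max = 2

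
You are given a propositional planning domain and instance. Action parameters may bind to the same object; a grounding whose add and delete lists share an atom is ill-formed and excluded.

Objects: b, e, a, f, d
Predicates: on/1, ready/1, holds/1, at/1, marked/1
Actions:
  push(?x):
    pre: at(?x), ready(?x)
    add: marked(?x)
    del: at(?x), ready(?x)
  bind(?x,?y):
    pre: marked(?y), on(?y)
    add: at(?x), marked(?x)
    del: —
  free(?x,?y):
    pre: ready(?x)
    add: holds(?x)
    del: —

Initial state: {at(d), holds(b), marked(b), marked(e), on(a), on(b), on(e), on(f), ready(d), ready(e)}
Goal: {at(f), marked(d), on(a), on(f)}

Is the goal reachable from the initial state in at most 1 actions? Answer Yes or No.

No

1. push(d)  →  {holds(b), marked(b), marked(d), marked(e), on(a), on(b), on(e), on(f), ready(e)}
2. bind(f,b)  →  {at(f), holds(b), marked(b), marked(d), marked(e), marked(f), on(a), on(b), on(e), on(f), ready(e)}
optimal plan length = 2; 2 > 1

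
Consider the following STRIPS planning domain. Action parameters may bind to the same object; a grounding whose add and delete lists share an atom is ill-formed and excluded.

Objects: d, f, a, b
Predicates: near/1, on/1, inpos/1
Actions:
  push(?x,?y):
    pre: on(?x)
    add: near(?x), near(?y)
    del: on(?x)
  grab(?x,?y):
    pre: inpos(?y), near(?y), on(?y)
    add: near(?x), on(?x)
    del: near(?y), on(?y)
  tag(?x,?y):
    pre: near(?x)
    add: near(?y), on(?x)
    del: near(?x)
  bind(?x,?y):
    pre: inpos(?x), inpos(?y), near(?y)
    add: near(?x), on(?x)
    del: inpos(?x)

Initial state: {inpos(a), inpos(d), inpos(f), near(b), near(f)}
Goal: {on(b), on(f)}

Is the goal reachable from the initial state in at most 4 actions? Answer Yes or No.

1. tag(f,d)  →  {inpos(a), inpos(d), inpos(f), near(b), near(d), on(f)}
2. tag(b,d)  →  {inpos(a), inpos(d), inpos(f), near(d), on(b), on(f)}
optimal plan length = 2; 2 ≤ 4

Yes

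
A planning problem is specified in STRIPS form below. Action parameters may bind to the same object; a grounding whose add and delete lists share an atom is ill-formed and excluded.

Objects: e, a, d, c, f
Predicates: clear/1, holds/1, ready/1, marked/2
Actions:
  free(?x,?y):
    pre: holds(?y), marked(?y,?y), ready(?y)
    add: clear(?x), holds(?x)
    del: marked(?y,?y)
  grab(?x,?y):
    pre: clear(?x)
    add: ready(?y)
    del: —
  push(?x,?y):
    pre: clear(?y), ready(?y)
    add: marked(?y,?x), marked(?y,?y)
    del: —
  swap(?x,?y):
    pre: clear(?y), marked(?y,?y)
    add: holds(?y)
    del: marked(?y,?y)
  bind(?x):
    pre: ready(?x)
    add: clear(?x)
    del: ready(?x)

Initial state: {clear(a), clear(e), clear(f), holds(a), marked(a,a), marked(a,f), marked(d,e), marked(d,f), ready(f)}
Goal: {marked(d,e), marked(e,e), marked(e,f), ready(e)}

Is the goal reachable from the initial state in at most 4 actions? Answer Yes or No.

1. grab(e,e)  →  {clear(a), clear(e), clear(f), holds(a), marked(a,a), marked(a,f), marked(d,e), marked(d,f), ready(e), ready(f)}
2. push(f,e)  →  {clear(a), clear(e), clear(f), holds(a), marked(a,a), marked(a,f), marked(d,e), marked(d,f), marked(e,e), marked(e,f), ready(e), ready(f)}
optimal plan length = 2; 2 ≤ 4

Yes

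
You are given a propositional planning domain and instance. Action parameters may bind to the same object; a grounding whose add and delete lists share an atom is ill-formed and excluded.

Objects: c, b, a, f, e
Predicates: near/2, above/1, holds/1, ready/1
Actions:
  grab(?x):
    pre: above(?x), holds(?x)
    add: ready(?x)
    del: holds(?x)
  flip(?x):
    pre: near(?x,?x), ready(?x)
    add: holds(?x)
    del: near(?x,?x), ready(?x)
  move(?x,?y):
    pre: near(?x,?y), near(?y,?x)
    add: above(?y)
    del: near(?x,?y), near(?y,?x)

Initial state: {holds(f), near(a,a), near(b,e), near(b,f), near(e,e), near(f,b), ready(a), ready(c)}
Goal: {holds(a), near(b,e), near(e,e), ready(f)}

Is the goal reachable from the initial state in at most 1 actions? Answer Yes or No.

No

1. flip(a)  →  {holds(a), holds(f), near(b,e), near(b,f), near(e,e), near(f,b), ready(c)}
2. move(b,f)  →  {above(f), holds(a), holds(f), near(b,e), near(e,e), ready(c)}
3. grab(f)  →  {above(f), holds(a), near(b,e), near(e,e), ready(c), ready(f)}
optimal plan length = 3; 3 > 1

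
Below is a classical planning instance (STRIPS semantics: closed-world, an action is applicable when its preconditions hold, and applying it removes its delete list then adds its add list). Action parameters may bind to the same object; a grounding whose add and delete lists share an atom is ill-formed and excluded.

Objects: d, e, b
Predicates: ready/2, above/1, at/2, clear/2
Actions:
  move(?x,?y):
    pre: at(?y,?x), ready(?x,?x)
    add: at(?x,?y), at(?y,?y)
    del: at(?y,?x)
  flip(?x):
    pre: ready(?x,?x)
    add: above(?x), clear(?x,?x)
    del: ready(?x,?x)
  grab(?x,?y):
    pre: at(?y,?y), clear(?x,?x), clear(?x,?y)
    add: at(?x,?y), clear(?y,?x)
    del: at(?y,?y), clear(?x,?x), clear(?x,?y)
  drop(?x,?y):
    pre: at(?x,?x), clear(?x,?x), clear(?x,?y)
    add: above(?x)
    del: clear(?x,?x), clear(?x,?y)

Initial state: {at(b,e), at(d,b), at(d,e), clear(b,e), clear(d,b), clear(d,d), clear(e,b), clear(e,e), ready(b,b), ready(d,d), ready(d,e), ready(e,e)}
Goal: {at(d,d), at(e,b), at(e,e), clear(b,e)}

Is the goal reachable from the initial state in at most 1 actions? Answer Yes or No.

No

1. move(e,d)  →  {at(b,e), at(d,b), at(d,d), at(e,d), clear(b,e), clear(d,b), clear(d,d), clear(e,b), clear(e,e), ready(b,b), ready(d,d), ready(d,e), ready(e,e)}
2. move(d,e)  →  {at(b,e), at(d,b), at(d,d), at(d,e), at(e,e), clear(b,e), clear(d,b), clear(d,d), clear(e,b), clear(e,e), ready(b,b), ready(d,d), ready(d,e), ready(e,e)}
3. move(e,b)  →  {at(b,b), at(d,b), at(d,d), at(d,e), at(e,b), at(e,e), clear(b,e), clear(d,b), clear(d,d), clear(e,b), clear(e,e), ready(b,b), ready(d,d), ready(d,e), ready(e,e)}
optimal plan length = 3; 3 > 1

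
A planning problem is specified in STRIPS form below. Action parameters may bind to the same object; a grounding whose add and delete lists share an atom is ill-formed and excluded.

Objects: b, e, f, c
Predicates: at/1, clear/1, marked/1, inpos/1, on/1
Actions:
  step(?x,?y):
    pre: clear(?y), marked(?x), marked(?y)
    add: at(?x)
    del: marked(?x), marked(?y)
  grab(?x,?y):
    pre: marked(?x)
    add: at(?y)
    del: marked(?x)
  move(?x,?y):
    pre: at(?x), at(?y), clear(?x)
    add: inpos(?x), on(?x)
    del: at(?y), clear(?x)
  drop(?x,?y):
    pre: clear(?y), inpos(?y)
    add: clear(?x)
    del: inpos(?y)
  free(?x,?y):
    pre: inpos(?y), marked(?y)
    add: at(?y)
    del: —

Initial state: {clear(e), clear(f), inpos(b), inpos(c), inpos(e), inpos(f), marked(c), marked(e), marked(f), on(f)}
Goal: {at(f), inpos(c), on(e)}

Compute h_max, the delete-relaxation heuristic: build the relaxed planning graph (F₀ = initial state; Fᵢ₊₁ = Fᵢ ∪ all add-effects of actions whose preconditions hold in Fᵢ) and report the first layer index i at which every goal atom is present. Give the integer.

2

F0 = init (10 atoms)
F1 = F0 ∪ {at(b), at(c), at(e), at(f), clear(b), clear(c)}  (16 atoms)
F2 = F1 ∪ {on(b), on(c), on(e)}  (19 atoms)
goal ⊆ F2  ⇒  h_max = 2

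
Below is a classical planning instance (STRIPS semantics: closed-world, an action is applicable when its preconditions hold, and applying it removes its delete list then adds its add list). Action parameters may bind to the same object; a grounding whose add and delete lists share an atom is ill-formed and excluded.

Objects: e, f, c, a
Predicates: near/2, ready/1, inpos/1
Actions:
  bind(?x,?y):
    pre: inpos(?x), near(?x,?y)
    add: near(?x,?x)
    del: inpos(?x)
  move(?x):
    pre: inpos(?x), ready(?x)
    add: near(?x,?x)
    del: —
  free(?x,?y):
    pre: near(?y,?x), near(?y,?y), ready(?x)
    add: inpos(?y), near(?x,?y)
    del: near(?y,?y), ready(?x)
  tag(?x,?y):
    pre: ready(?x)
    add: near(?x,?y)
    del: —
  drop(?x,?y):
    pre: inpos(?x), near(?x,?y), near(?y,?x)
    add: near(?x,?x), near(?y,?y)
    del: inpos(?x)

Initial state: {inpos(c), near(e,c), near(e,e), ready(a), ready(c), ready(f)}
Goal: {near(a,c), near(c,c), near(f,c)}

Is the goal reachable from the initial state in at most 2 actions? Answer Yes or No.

1. move(c)  →  {inpos(c), near(c,c), near(e,c), near(e,e), ready(a), ready(c), ready(f)}
2. tag(f,c)  →  {inpos(c), near(c,c), near(e,c), near(e,e), near(f,c), ready(a), ready(c), ready(f)}
3. tag(a,c)  →  {inpos(c), near(a,c), near(c,c), near(e,c), near(e,e), near(f,c), ready(a), ready(c), ready(f)}
optimal plan length = 3; 3 > 2

No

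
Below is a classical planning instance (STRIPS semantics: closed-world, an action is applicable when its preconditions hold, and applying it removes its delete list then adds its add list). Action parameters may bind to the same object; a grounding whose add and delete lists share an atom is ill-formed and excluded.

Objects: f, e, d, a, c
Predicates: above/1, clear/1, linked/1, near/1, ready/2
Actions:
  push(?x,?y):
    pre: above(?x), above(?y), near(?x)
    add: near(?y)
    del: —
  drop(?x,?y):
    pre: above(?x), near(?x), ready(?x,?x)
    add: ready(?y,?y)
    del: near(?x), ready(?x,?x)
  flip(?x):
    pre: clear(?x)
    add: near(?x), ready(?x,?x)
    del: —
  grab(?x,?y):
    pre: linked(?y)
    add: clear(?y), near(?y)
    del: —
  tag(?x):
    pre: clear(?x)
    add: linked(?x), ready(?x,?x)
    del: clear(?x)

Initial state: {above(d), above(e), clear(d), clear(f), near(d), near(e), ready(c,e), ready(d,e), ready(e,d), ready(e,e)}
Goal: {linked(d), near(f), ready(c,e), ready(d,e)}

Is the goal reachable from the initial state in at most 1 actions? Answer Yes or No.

No

1. flip(f)  →  {above(d), above(e), clear(d), clear(f), near(d), near(e), near(f), ready(c,e), ready(d,e), ready(e,d), ready(e,e), ready(f,f)}
2. tag(d)  →  {above(d), above(e), clear(f), linked(d), near(d), near(e), near(f), ready(c,e), ready(d,d), ready(d,e), ready(e,d), ready(e,e), ready(f,f)}
optimal plan length = 2; 2 > 1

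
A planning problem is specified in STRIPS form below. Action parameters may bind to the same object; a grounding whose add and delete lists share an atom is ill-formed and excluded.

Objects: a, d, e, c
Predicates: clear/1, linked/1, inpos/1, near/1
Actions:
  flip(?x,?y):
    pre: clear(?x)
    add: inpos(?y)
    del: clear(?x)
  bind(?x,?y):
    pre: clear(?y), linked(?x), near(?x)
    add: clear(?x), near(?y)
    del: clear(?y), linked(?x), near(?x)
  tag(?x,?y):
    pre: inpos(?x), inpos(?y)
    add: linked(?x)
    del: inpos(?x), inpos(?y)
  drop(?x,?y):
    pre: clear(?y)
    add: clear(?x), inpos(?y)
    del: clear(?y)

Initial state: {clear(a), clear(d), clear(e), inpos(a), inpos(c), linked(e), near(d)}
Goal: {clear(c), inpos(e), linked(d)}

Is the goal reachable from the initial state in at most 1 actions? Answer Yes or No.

1. flip(a,d)  →  {clear(d), clear(e), inpos(a), inpos(c), inpos(d), linked(e), near(d)}
2. tag(d,a)  →  {clear(d), clear(e), inpos(c), linked(d), linked(e), near(d)}
3. drop(c,e)  →  {clear(c), clear(d), inpos(c), inpos(e), linked(d), linked(e), near(d)}
optimal plan length = 3; 3 > 1

No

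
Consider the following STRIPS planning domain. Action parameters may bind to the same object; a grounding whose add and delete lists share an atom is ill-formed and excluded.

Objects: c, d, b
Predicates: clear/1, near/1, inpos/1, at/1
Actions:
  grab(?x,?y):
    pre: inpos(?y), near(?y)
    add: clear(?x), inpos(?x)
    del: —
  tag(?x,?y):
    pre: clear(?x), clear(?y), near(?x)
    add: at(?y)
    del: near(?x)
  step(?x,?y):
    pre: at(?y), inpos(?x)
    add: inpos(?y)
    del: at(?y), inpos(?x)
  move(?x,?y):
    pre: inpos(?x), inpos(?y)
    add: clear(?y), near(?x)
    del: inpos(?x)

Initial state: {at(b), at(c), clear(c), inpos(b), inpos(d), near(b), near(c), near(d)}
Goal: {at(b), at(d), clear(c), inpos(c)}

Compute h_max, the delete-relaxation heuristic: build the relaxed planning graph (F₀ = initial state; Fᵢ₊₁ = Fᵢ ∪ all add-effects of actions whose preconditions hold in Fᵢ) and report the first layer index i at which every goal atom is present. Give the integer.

2

F0 = init (8 atoms)
F1 = F0 ∪ {clear(b), clear(d), inpos(c)}  (11 atoms)
F2 = F1 ∪ {at(d)}  (12 atoms)
goal ⊆ F2  ⇒  h_max = 2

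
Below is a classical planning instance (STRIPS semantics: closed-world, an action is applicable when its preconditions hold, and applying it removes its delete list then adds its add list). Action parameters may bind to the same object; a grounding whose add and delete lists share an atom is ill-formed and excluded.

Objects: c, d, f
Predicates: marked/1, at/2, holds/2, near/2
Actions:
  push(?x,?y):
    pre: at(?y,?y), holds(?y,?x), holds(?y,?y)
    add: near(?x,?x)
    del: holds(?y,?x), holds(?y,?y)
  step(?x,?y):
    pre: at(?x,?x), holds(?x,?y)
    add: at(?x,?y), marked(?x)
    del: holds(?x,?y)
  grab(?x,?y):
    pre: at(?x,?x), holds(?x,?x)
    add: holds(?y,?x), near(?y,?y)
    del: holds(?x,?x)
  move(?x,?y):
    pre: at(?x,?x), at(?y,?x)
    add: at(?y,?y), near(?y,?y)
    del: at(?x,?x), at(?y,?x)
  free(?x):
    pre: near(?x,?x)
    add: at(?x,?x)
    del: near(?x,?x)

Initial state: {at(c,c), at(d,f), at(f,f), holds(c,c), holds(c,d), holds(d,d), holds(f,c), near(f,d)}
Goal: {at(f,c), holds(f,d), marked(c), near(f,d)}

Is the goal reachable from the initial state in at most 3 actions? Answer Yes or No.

1. step(c,c)  →  {at(c,c), at(d,f), at(f,f), holds(c,d), holds(d,d), holds(f,c), marked(c), near(f,d)}
2. step(f,c)  →  {at(c,c), at(d,f), at(f,c), at(f,f), holds(c,d), holds(d,d), marked(c), marked(f), near(f,d)}
3. move(f,d)  →  {at(c,c), at(d,d), at(f,c), holds(c,d), holds(d,d), marked(c), marked(f), near(d,d), near(f,d)}
4. grab(d,f)  →  {at(c,c), at(d,d), at(f,c), holds(c,d), holds(f,d), marked(c), marked(f), near(d,d), near(f,d), near(f,f)}
optimal plan length = 4; 4 > 3

No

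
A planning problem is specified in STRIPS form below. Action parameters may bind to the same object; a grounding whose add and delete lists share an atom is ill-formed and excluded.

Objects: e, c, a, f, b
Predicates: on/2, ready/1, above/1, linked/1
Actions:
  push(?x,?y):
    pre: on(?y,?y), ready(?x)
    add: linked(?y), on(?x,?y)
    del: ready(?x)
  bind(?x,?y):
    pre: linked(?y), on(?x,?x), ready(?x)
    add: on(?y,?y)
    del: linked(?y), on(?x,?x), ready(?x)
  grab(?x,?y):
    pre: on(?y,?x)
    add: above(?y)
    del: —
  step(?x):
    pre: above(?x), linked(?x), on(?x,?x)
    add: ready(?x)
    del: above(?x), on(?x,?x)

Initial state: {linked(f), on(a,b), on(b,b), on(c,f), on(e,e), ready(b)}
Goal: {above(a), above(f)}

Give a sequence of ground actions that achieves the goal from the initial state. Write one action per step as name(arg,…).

1. bind(b,f)  →  {on(a,b), on(c,f), on(e,e), on(f,f)}
2. grab(f,f)  →  {above(f), on(a,b), on(c,f), on(e,e), on(f,f)}
3. grab(b,a)  →  {above(a), above(f), on(a,b), on(c,f), on(e,e), on(f,f)}

bind(b,f); grab(f,f); grab(b,a)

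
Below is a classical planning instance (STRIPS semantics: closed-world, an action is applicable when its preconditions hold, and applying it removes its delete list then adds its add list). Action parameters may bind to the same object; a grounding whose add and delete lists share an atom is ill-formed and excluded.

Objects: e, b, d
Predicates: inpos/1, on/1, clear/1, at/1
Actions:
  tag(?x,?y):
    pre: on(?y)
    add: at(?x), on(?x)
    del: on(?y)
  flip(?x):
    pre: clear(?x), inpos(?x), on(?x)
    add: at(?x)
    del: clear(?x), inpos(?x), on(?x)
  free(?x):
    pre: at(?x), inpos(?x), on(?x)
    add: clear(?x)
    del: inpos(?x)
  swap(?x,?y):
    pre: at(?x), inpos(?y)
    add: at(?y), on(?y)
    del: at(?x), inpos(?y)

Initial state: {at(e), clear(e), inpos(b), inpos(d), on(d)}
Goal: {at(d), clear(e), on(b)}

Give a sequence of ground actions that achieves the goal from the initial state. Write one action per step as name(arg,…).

tag(b,d); swap(e,d)

1. tag(b,d)  →  {at(b), at(e), clear(e), inpos(b), inpos(d), on(b)}
2. swap(e,d)  →  {at(b), at(d), clear(e), inpos(b), on(b), on(d)}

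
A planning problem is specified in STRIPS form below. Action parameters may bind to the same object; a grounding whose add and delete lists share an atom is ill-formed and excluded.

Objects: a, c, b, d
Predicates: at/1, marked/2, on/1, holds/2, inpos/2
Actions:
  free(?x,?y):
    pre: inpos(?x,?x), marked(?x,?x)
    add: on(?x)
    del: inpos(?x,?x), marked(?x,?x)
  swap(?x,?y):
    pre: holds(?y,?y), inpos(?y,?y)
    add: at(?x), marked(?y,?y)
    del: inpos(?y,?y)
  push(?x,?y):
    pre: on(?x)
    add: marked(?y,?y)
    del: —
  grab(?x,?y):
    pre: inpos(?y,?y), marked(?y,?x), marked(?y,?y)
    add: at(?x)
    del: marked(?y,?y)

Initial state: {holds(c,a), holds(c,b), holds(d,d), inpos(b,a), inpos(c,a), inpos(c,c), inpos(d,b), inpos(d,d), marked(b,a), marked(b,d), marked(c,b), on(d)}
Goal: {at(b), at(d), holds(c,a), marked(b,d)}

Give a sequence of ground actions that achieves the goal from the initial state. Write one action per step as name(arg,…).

1. swap(d,d)  →  {at(d), holds(c,a), holds(c,b), holds(d,d), inpos(b,a), inpos(c,a), inpos(c,c), inpos(d,b), marked(b,a), marked(b,d), marked(c,b), marked(d,d), on(d)}
2. push(d,c)  →  {at(d), holds(c,a), holds(c,b), holds(d,d), inpos(b,a), inpos(c,a), inpos(c,c), inpos(d,b), marked(b,a), marked(b,d), marked(c,b), marked(c,c), marked(d,d), on(d)}
3. grab(b,c)  →  {at(b), at(d), holds(c,a), holds(c,b), holds(d,d), inpos(b,a), inpos(c,a), inpos(c,c), inpos(d,b), marked(b,a), marked(b,d), marked(c,b), marked(d,d), on(d)}

swap(d,d); push(d,c); grab(b,c)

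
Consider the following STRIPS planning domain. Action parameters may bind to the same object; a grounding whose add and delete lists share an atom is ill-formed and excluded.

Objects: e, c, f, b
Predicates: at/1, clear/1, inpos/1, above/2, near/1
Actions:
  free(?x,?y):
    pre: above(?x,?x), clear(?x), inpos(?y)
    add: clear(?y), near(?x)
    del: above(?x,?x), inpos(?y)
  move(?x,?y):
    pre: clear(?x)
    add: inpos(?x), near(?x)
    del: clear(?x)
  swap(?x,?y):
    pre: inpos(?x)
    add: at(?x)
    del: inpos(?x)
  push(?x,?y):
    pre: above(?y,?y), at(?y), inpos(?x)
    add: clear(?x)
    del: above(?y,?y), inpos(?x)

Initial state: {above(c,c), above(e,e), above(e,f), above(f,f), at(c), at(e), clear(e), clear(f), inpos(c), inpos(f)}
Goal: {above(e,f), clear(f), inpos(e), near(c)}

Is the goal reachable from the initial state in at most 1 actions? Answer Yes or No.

No

1. free(e,c)  →  {above(c,c), above(e,f), above(f,f), at(c), at(e), clear(c), clear(e), clear(f), inpos(f), near(e)}
2. free(c,f)  →  {above(e,f), above(f,f), at(c), at(e), clear(c), clear(e), clear(f), near(c), near(e)}
3. move(e,e)  →  {above(e,f), above(f,f), at(c), at(e), clear(c), clear(f), inpos(e), near(c), near(e)}
optimal plan length = 3; 3 > 1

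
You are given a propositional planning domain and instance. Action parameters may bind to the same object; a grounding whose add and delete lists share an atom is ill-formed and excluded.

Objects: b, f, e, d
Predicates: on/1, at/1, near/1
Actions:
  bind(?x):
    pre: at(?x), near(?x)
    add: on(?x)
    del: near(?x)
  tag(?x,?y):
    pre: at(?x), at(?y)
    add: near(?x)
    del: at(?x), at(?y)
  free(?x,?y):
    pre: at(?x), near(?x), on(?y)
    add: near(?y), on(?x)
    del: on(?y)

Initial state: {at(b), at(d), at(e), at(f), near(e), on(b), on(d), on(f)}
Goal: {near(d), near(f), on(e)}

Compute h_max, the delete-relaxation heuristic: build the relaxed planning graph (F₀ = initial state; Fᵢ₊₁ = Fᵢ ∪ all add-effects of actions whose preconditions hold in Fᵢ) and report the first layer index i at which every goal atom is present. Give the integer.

F0 = init (8 atoms)
F1 = F0 ∪ {near(b), near(d), near(f), on(e)}  (12 atoms)
goal ⊆ F1  ⇒  h_max = 1

1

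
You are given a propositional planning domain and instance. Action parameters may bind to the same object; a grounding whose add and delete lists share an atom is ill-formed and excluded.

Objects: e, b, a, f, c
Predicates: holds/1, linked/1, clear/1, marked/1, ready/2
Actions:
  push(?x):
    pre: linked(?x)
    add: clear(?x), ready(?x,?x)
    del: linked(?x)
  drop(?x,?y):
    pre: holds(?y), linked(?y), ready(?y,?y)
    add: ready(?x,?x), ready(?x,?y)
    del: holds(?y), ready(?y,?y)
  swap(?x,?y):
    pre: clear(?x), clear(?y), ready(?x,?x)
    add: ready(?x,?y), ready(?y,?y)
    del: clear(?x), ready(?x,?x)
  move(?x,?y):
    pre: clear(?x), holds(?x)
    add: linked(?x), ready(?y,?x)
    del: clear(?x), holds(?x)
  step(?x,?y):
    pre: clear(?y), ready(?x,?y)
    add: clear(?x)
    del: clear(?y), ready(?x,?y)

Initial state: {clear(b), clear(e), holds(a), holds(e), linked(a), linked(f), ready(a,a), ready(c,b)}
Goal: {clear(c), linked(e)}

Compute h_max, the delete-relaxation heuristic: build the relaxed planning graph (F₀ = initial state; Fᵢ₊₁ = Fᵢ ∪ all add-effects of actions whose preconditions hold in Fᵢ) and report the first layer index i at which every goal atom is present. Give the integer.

1

F0 = init (8 atoms)
F1 = F0 ∪ {clear(a), clear(c), clear(f), linked(e), ready(a,e), ready(b,a), ready(b,b), ready(b,e), ready(c,a), ready(c,c), ready(c,e), ready(e,a), ready(e,e), ready(f,a), ready(f,e), ready(f,f)}  (24 atoms)
goal ⊆ F1  ⇒  h_max = 1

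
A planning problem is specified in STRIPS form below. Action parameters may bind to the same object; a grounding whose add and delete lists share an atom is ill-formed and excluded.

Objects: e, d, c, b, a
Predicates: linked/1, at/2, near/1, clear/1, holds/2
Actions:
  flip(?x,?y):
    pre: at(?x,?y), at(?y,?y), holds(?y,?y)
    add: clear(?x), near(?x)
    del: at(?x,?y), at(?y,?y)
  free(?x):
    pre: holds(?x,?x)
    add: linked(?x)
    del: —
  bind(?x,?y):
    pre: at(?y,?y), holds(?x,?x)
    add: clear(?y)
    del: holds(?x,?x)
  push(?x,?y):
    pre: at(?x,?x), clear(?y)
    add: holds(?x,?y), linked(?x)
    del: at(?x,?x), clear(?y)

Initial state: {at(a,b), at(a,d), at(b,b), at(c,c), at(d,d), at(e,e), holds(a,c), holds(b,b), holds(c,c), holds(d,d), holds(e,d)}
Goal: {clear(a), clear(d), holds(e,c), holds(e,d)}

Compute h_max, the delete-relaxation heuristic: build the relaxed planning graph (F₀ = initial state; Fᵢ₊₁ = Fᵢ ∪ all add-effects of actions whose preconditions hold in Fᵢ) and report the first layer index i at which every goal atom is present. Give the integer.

F0 = init (11 atoms)
F1 = F0 ∪ {clear(a), clear(b), clear(c), clear(d), clear(e), linked(b), linked(c), linked(d), near(a), near(b), near(c), near(d)}  (23 atoms)
F2 = F1 ∪ {holds(b,a), holds(b,c), holds(b,d), holds(b,e), holds(c,a), holds(c,b), holds(c,d), holds(c,e), holds(d,a), holds(d,b), holds(d,c), holds(d,e), holds(e,a), holds(e,b), holds(e,c), holds(e,e), linked(e)}  (40 atoms)
goal ⊆ F2  ⇒  h_max = 2

2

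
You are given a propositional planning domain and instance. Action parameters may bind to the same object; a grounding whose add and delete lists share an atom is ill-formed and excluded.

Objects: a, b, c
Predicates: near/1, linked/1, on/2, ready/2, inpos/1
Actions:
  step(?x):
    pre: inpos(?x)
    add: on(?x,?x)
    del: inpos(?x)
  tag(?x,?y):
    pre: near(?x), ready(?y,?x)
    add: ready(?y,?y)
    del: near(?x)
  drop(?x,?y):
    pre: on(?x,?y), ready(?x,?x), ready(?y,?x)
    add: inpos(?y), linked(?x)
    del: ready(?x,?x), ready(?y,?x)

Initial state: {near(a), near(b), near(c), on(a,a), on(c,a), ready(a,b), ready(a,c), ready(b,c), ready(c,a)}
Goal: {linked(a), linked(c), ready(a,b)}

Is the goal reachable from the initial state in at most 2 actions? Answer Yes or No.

No

1. tag(a,c)  →  {near(b), near(c), on(a,a), on(c,a), ready(a,b), ready(a,c), ready(b,c), ready(c,a), ready(c,c)}
2. tag(b,a)  →  {near(c), on(a,a), on(c,a), ready(a,a), ready(a,b), ready(a,c), ready(b,c), ready(c,a), ready(c,c)}
3. drop(a,a)  →  {inpos(a), linked(a), near(c), on(a,a), on(c,a), ready(a,b), ready(a,c), ready(b,c), ready(c,a), ready(c,c)}
4. drop(c,a)  →  {inpos(a), linked(a), linked(c), near(c), on(a,a), on(c,a), ready(a,b), ready(b,c), ready(c,a)}
optimal plan length = 4; 4 > 2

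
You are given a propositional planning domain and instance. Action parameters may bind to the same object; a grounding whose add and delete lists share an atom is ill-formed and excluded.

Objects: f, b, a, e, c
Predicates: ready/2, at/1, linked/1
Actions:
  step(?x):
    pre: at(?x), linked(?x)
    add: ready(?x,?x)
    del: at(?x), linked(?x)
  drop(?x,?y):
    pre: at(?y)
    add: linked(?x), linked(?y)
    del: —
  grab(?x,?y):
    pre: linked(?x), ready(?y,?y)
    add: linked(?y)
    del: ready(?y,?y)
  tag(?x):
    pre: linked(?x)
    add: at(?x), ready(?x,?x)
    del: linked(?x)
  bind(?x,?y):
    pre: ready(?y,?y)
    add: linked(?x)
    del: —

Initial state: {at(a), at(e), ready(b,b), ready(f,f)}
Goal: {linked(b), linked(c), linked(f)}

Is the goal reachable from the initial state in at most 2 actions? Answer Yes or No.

No

1. drop(f,a)  →  {at(a), at(e), linked(a), linked(f), ready(b,b), ready(f,f)}
2. drop(b,a)  →  {at(a), at(e), linked(a), linked(b), linked(f), ready(b,b), ready(f,f)}
3. drop(c,a)  →  {at(a), at(e), linked(a), linked(b), linked(c), linked(f), ready(b,b), ready(f,f)}
optimal plan length = 3; 3 > 2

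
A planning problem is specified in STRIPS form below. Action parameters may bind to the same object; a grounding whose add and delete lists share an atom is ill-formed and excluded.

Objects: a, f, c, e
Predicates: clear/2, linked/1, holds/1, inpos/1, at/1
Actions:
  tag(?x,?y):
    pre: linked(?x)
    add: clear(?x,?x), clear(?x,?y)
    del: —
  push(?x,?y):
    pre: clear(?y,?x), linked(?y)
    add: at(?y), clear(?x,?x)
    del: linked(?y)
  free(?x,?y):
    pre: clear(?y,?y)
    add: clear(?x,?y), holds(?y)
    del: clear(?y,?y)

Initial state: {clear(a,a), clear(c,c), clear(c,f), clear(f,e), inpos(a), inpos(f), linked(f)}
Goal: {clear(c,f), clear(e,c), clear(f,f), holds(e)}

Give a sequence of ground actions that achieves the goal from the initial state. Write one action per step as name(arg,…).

1. tag(f,a)  →  {clear(a,a), clear(c,c), clear(c,f), clear(f,a), clear(f,e), clear(f,f), inpos(a), inpos(f), linked(f)}
2. push(e,f)  →  {at(f), clear(a,a), clear(c,c), clear(c,f), clear(e,e), clear(f,a), clear(f,e), clear(f,f), inpos(a), inpos(f)}
3. free(a,e)  →  {at(f), clear(a,a), clear(a,e), clear(c,c), clear(c,f), clear(f,a), clear(f,e), clear(f,f), holds(e), inpos(a), inpos(f)}
4. free(e,c)  →  {at(f), clear(a,a), clear(a,e), clear(c,f), clear(e,c), clear(f,a), clear(f,e), clear(f,f), holds(c), holds(e), inpos(a), inpos(f)}

tag(f,a); push(e,f); free(a,e); free(e,c)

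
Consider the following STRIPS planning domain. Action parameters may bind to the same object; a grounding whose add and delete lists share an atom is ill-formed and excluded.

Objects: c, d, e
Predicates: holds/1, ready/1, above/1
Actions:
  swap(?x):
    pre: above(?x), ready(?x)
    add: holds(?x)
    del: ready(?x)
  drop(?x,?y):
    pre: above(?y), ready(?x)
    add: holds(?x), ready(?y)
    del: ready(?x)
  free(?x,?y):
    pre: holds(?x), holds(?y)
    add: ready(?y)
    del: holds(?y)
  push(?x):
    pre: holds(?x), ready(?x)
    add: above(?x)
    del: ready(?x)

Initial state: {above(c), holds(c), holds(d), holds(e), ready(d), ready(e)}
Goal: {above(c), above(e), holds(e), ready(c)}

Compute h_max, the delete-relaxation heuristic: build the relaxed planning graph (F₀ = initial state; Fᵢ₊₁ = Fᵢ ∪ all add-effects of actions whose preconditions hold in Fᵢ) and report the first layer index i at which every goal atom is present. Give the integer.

F0 = init (6 atoms)
F1 = F0 ∪ {above(d), above(e), ready(c)}  (9 atoms)
goal ⊆ F1  ⇒  h_max = 1

1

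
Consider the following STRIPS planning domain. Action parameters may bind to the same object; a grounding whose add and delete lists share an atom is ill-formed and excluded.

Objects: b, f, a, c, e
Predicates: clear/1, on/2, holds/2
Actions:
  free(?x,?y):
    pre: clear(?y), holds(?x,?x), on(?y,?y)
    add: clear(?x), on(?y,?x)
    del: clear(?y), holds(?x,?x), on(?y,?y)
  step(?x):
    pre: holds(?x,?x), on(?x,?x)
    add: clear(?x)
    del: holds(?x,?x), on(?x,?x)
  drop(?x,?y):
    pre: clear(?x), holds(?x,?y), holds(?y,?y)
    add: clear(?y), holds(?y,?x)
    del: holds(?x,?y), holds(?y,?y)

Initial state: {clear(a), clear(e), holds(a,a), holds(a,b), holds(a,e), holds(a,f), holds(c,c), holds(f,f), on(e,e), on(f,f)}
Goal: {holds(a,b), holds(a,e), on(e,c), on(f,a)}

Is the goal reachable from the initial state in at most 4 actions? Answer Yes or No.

Yes

1. free(c,e)  →  {clear(a), clear(c), holds(a,a), holds(a,b), holds(a,e), holds(a,f), holds(f,f), on(e,c), on(f,f)}
2. drop(a,f)  →  {clear(a), clear(c), clear(f), holds(a,a), holds(a,b), holds(a,e), holds(f,a), on(e,c), on(f,f)}
3. free(a,f)  →  {clear(a), clear(c), holds(a,b), holds(a,e), holds(f,a), on(e,c), on(f,a)}
optimal plan length = 3; 3 ≤ 4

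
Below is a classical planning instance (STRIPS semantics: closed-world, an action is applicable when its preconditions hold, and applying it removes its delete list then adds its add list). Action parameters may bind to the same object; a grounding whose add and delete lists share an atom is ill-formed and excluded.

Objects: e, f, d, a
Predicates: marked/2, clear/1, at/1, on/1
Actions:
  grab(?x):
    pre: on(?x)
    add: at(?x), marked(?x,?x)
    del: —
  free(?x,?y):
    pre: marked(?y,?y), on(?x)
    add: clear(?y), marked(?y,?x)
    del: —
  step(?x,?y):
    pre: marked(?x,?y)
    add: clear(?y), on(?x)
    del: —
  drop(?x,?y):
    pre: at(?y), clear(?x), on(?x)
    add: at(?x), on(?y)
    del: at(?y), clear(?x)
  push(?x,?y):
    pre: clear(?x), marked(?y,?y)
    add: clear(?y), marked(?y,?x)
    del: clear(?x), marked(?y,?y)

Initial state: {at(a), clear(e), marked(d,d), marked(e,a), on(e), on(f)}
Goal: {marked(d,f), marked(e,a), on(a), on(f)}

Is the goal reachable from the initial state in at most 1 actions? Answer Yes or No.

No

1. free(f,d)  →  {at(a), clear(d), clear(e), marked(d,d), marked(d,f), marked(e,a), on(e), on(f)}
2. drop(e,a)  →  {at(e), clear(d), marked(d,d), marked(d,f), marked(e,a), on(a), on(e), on(f)}
optimal plan length = 2; 2 > 1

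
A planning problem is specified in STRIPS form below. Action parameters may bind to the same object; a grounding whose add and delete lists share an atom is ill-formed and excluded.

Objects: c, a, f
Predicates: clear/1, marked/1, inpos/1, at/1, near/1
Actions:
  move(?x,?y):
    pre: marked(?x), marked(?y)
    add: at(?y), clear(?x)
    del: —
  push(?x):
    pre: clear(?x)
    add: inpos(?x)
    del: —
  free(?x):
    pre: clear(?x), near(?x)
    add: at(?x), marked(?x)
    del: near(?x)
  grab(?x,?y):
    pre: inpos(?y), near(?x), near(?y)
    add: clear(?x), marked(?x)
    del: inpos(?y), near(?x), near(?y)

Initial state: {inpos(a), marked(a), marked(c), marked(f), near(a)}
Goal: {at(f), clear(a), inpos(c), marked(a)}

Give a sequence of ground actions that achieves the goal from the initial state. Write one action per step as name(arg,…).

move(c,c); move(a,f); push(c)

1. move(c,c)  →  {at(c), clear(c), inpos(a), marked(a), marked(c), marked(f), near(a)}
2. move(a,f)  →  {at(c), at(f), clear(a), clear(c), inpos(a), marked(a), marked(c), marked(f), near(a)}
3. push(c)  →  {at(c), at(f), clear(a), clear(c), inpos(a), inpos(c), marked(a), marked(c), marked(f), near(a)}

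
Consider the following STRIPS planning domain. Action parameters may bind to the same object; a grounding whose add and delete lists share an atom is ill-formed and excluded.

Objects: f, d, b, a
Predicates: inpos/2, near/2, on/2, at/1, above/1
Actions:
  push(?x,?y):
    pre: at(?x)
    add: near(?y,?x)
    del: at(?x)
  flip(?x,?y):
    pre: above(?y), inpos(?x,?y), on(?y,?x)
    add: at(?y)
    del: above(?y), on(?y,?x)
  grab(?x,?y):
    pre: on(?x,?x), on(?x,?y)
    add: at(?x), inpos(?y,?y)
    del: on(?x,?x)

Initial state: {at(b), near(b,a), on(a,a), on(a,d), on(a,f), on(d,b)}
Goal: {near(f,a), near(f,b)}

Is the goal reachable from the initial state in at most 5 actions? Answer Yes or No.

1. push(b,f)  →  {near(b,a), near(f,b), on(a,a), on(a,d), on(a,f), on(d,b)}
2. grab(a,f)  →  {at(a), inpos(f,f), near(b,a), near(f,b), on(a,d), on(a,f), on(d,b)}
3. push(a,f)  →  {inpos(f,f), near(b,a), near(f,a), near(f,b), on(a,d), on(a,f), on(d,b)}
optimal plan length = 3; 3 ≤ 5

Yes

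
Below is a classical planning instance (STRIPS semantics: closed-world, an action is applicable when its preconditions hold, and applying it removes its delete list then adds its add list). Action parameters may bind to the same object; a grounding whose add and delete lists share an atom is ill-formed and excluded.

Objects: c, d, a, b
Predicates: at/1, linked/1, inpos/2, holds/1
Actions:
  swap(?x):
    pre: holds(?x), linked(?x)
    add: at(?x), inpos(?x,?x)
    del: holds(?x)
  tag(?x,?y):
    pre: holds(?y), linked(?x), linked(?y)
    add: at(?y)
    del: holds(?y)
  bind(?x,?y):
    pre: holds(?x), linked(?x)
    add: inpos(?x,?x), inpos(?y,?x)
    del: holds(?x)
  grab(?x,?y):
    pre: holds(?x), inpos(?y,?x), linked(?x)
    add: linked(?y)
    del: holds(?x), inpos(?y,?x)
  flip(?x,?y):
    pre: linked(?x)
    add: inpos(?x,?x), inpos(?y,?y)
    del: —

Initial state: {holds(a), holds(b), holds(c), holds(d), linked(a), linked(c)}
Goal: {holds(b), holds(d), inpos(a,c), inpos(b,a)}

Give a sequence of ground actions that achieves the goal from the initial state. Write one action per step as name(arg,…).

1. bind(c,a)  →  {holds(a), holds(b), holds(d), inpos(a,c), inpos(c,c), linked(a), linked(c)}
2. bind(a,b)  →  {holds(b), holds(d), inpos(a,a), inpos(a,c), inpos(b,a), inpos(c,c), linked(a), linked(c)}

bind(c,a); bind(a,b)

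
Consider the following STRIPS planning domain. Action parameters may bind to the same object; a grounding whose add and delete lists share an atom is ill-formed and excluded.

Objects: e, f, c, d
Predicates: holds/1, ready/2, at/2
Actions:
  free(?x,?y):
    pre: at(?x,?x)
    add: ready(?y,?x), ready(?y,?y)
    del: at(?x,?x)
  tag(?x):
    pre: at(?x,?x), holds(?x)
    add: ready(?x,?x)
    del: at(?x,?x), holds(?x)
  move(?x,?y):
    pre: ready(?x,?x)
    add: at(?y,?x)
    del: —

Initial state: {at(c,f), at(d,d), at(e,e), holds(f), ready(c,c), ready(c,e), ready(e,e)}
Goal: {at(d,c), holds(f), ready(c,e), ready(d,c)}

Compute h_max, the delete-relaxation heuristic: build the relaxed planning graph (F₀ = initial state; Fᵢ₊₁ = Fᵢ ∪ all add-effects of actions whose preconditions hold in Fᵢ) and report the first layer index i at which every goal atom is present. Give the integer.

F0 = init (7 atoms)
F1 = F0 ∪ {at(c,c), at(c,e), at(d,c), at(d,e), at(e,c), at(f,c), at(f,e), ready(c,d), ready(d,d), ready(d,e), ready(e,d), ready(f,d), ready(f,e), ready(f,f)}  (21 atoms)
F2 = F1 ∪ {at(c,d), at(d,f), at(e,d), at(e,f), at(f,d), at(f,f), ready(d,c), ready(e,c), ready(f,c)}  (30 atoms)
goal ⊆ F2  ⇒  h_max = 2

2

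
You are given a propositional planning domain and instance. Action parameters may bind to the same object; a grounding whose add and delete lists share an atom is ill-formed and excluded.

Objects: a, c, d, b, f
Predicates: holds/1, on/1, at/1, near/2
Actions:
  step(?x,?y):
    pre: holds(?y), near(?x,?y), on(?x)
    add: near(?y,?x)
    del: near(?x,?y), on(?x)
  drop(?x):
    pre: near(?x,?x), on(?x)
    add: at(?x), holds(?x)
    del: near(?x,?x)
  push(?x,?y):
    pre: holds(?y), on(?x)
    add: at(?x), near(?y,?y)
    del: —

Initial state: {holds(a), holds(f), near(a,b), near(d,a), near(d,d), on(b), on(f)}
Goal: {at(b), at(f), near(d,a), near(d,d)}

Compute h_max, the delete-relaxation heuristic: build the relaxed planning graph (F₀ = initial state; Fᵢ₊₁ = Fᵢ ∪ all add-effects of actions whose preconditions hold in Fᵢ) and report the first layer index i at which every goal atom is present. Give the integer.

1

F0 = init (7 atoms)
F1 = F0 ∪ {at(b), at(f), near(a,a), near(f,f)}  (11 atoms)
goal ⊆ F1  ⇒  h_max = 1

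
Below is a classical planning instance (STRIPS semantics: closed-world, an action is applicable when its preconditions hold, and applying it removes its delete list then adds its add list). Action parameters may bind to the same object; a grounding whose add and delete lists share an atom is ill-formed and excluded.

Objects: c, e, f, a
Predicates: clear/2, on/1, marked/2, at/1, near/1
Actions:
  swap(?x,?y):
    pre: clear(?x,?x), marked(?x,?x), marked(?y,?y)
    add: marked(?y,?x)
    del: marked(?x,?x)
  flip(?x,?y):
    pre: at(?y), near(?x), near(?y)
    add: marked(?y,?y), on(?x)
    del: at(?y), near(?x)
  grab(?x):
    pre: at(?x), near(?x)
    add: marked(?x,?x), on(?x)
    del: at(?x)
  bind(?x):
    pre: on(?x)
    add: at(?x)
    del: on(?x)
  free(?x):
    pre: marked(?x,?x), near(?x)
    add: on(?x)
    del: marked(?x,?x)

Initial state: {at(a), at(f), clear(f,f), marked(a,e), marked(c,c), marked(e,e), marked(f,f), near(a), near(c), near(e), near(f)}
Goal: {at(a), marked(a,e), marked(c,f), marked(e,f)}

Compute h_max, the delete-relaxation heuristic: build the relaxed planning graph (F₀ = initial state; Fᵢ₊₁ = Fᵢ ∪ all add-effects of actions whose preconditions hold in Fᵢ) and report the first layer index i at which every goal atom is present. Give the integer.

1

F0 = init (11 atoms)
F1 = F0 ∪ {marked(a,a), marked(c,f), marked(e,f), on(a), on(c), on(e), on(f)}  (18 atoms)
goal ⊆ F1  ⇒  h_max = 1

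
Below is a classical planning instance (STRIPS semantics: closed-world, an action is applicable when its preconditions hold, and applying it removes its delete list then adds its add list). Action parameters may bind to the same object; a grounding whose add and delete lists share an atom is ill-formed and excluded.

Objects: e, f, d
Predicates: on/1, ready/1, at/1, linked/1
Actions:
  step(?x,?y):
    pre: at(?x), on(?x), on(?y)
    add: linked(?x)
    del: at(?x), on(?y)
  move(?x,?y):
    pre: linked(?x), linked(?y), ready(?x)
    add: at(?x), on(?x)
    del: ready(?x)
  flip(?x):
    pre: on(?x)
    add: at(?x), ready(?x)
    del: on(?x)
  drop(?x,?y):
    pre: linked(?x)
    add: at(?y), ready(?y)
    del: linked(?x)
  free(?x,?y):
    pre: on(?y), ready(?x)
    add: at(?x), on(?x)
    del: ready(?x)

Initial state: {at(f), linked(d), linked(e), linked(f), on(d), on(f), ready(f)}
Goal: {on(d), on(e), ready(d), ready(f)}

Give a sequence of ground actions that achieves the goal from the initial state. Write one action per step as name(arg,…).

drop(e,e); drop(f,d); free(e,f)

1. drop(e,e)  →  {at(e), at(f), linked(d), linked(f), on(d), on(f), ready(e), ready(f)}
2. drop(f,d)  →  {at(d), at(e), at(f), linked(d), on(d), on(f), ready(d), ready(e), ready(f)}
3. free(e,f)  →  {at(d), at(e), at(f), linked(d), on(d), on(e), on(f), ready(d), ready(f)}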